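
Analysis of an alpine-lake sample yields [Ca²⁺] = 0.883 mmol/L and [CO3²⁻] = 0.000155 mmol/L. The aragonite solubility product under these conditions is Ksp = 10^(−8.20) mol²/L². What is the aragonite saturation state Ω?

Ksp = 10^(−8.20) = 6.310×10^-9
Ω = [Ca²⁺][CO3²⁻]/Ksp = (0.883×10^-3)(0.000155×10^-3) / 6.310×10^-9 = 0.0217

Ω = 0.0217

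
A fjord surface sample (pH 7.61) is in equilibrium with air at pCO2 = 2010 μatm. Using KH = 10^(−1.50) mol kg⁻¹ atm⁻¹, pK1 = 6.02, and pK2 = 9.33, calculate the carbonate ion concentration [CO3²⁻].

[CO3²⁻] = 0.0471 mmol/kg

[CO2*] = KH · pCO2 = 10^(−1.50) × 2010×10^-6 = 6.356×10^-5 mol/kg
α₀ = 1/(1 + K1/[H⁺] + K1K2/[H⁺]²) = 1/(1 + 10^+1.59 + 10^-0.13) = 0.02460
DIC = [CO2*]/α₀ = 6.356×10^-5 / 0.02460 = 2.584 mmol/kg
[CO3²⁻] = α₂·DIC; α₂ = 0.01824, so [CO3²⁻] = 0.01824 × 2.584 = 0.0471 mmol/kg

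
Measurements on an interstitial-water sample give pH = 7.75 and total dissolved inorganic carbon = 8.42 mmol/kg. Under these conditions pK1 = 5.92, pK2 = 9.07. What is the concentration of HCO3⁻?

[HCO3⁻] = 7.92 mmol/kg

α₁ = 1 / (1 + [H⁺]/K1 + K2/[H⁺]) = 1 / (1 + 10^-1.83 + 10^-1.32)
   = 1 / (1 + 0.014791 + 0.047863) = 1/1.0627 = 0.9410
[HCO3⁻] = α₁ × DIC = 0.9410 × 8.42 = 7.92 mmol/kg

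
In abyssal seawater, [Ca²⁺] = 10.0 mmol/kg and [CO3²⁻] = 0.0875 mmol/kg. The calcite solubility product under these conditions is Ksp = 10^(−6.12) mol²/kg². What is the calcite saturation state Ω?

Ksp = 10^(−6.12) = 7.586×10^-7
Ω = [Ca²⁺][CO3²⁻]/Ksp = (10.0×10^-3)(0.0875×10^-3) / 7.586×10^-7 = 1.15

Ω = 1.15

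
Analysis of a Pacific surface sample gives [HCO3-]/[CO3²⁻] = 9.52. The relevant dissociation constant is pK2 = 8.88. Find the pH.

From K2 = [H⁺][CO3²⁻]/[HCO3-]:  pH = pK2 − log₁₀([HCO3-]/[CO3²⁻])
log₁₀(9.52) = +0.979
pH = 8.88 − (+0.979) = 7.90

pH = 7.90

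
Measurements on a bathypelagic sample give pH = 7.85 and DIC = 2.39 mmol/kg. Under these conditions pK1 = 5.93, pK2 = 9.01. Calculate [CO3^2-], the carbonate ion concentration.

α₂ = 1 / (1 + [H⁺]/K2 + [H⁺]²/(K1K2)) = 1 / (1 + 10^+1.16 + 10^-0.76)
   = 1 / (1 + 14.454 + 0.17378) = 1/15.628 = 0.06399
[CO3²⁻] = α₂ × DIC = 0.06399 × 2.39 = 0.153 mmol/kg

[CO3²⁻] = 0.153 mmol/kg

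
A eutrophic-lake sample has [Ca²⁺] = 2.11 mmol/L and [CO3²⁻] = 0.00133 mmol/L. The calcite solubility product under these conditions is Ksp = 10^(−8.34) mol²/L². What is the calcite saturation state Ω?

Ksp = 10^(−8.34) = 4.571×10^-9
Ω = [Ca²⁺][CO3²⁻]/Ksp = (2.11×10^-3)(0.00133×10^-3) / 4.571×10^-9 = 0.614

Ω = 0.614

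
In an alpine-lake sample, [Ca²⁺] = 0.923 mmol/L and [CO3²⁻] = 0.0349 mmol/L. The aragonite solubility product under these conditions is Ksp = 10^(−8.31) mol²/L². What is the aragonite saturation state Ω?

Ksp = 10^(−8.31) = 4.898×10^-9
Ω = [Ca²⁺][CO3²⁻]/Ksp = (0.923×10^-3)(0.0349×10^-3) / 4.898×10^-9 = 6.58

Ω = 6.58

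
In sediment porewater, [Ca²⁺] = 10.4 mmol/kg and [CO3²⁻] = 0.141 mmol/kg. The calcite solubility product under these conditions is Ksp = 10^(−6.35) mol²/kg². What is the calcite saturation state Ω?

Ksp = 10^(−6.35) = 4.467×10^-7
Ω = [Ca²⁺][CO3²⁻]/Ksp = (10.4×10^-3)(0.141×10^-3) / 4.467×10^-7 = 3.28

Ω = 3.28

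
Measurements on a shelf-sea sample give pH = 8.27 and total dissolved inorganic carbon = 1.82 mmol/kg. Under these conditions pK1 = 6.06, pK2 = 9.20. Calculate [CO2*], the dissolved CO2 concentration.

[CO2*] = 9.99 μmol/kg

α₀ = 1 / (1 + K1/[H⁺] + K1K2/[H⁺]²) = 1 / (1 + 10^+2.21 + 10^+1.28)
   = 1 / (1 + 162.18 + 19.055) = 1/182.24 = 0.005487
[CO2*] = α₀ × DIC = 0.005487 × 1.82 = 0.00999 mmol/kg = 9.99 μmol/kg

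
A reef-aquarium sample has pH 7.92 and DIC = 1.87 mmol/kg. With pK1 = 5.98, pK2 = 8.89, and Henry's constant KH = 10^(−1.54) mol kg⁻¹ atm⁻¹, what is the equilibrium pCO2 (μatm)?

α₀ = 1 / (1 + K1/[H⁺] + K1K2/[H⁺]²) = 1 / (1 + 10^+1.94 + 10^+0.97)
   = 1 / (1 + 87.096 + 9.3325) = 1/97.429 = 0.01026
[CO2*] = α₀ × DIC = 0.01026 × 1.87 = 0.01919 mmol/kg = 19.19 μmol/kg
pCO2 = [CO2*]/KH = 1.919×10^-5 / 2.884×10^-2 = 666 μatm

pCO2 = 666 μatm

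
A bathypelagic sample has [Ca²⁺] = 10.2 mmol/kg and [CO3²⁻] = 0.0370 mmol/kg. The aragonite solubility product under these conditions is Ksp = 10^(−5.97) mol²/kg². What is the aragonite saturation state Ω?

Ω = 0.352

Ksp = 10^(−5.97) = 1.072×10^-6
Ω = [Ca²⁺][CO3²⁻]/Ksp = (10.2×10^-3)(0.0370×10^-3) / 1.072×10^-6 = 0.352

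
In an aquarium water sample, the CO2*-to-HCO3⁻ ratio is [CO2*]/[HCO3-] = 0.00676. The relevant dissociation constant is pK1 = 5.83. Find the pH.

pH = 8.00

From K1 = [H⁺][HCO3-]/[CO2*]:  pH = pK1 − log₁₀([CO2*]/[HCO3-])
log₁₀(0.00676) = -2.170
pH = 5.83 − (-2.170) = 8.00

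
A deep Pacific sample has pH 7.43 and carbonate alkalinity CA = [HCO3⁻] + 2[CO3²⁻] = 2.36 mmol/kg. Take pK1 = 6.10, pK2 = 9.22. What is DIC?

DIC = 2.43 mmol/kg

CA = [HCO3⁻] + 2[CO3²⁻] = (α₁ + 2α₂)·DIC
At pH 7.43: [H⁺]/K1 = 10^-1.33 = 0.046774, K2/[H⁺] = 10^-1.79 = 0.016218
α₁ = 1/(1 + 0.046774 + 0.016218) = 1/1.0630 = 0.9407; α₂ = α₁·K2/[H⁺] = 0.01526
α₁ + 2α₂ = 0.9713
DIC = CA / (α₁ + 2α₂) = 2.36 / 0.9713 = 2.43 mmol/kg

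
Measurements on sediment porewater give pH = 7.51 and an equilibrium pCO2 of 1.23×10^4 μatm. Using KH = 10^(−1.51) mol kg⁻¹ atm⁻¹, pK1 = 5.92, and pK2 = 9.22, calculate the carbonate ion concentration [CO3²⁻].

[CO2*] = KH · pCO2 = 10^(−1.51) × 1.23×10^4×10^-6 = 3.801×10^-4 mol/kg
α₀ = 1/(1 + K1/[H⁺] + K1K2/[H⁺]²) = 1/(1 + 10^+1.59 + 10^-0.12) = 0.02459
DIC = [CO2*]/α₀ = 3.801×10^-4 / 0.02459 = 15.46 mmol/kg
[CO3²⁻] = α₂·DIC; α₂ = 0.01866, so [CO3²⁻] = 0.01866 × 15.46 = 0.288 mmol/kg

[CO3²⁻] = 0.288 mmol/kg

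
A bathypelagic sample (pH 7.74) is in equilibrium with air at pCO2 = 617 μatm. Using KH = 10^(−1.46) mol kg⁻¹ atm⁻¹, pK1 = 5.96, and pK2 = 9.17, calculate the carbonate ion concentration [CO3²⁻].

[CO3²⁻] = 0.0479 mmol/kg

[CO2*] = KH · pCO2 = 10^(−1.46) × 617×10^-6 = 2.139×10^-5 mol/kg
α₀ = 1/(1 + K1/[H⁺] + K1K2/[H⁺]²) = 1/(1 + 10^+1.78 + 10^+0.35) = 0.01575
DIC = [CO2*]/α₀ = 2.139×10^-5 / 0.01575 = 1.358 mmol/kg
[CO3²⁻] = α₂·DIC; α₂ = 0.03526, so [CO3²⁻] = 0.03526 × 1.358 = 0.0479 mmol/kg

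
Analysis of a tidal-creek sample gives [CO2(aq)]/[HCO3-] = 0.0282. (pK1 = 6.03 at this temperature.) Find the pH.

From K1 = [H⁺][HCO3-]/[CO2(aq)]:  pH = pK1 − log₁₀([CO2(aq)]/[HCO3-])
log₁₀(0.0282) = -1.550
pH = 6.03 − (-1.550) = 7.58

pH = 7.58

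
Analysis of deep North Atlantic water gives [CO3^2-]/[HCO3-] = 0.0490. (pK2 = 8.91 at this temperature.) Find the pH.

From K2 = [H⁺][CO3^2-]/[HCO3-]:  pH = pK2 + log₁₀([CO3^2-]/[HCO3-])
log₁₀(0.0490) = -1.310
pH = 8.91 + (-1.310) = 7.60

pH = 7.60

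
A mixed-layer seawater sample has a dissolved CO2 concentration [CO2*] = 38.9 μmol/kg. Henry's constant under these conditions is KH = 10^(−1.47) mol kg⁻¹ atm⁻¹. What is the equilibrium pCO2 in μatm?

KH = 10^(−1.47) = 3.388×10^-2 mol kg⁻¹ atm⁻¹
pCO2 = [CO2*]/KH = 38.9×10^-6 / 3.388×10^-2 = 1.15×10^-3 atm = 1150 μatm

pCO2 = 1150 μatm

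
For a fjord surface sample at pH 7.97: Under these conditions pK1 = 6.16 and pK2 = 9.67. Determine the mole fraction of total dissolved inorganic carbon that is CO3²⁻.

α₂ = 0.0193

α₂ = 1 / (1 + [H⁺]/K2 + [H⁺]²/(K1K2)) = 1 / (1 + 10^+1.70 + 10^-0.11)
   = 1 / (1 + 50.119 + 0.77625) = 1/51.895 = 0.01927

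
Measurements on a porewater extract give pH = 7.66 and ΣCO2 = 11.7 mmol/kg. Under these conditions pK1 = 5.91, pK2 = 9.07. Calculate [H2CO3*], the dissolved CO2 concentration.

α₀ = 1 / (1 + K1/[H⁺] + K1K2/[H⁺]²) = 1 / (1 + 10^+1.75 + 10^+0.34)
   = 1 / (1 + 56.234 + 2.1878) = 1/59.422 = 0.01683
[CO2*] = α₀ × DIC = 0.01683 × 11.7 = 0.197 mmol/kg

[CO2*] = 0.197 mmol/kg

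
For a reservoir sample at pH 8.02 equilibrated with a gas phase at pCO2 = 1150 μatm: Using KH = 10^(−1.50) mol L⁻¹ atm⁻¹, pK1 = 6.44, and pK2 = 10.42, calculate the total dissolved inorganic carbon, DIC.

DIC = 1.42 mmol/L

[CO2*] = KH · pCO2 = 10^(−1.50) × 1150×10^-6 = 3.637×10^-5 mol/L
α₀ = 1/(1 + K1/[H⁺] + K1K2/[H⁺]²) = 1/(1 + 10^+1.58 + 10^-0.82) = 0.02553
DIC = [CO2*]/α₀ = 3.637×10^-5 / 0.02553 = 1.42 mmol/L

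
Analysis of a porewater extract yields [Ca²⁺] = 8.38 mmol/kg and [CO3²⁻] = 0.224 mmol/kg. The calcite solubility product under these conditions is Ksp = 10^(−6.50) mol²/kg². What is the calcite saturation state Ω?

Ksp = 10^(−6.50) = 3.162×10^-7
Ω = [Ca²⁺][CO3²⁻]/Ksp = (8.38×10^-3)(0.224×10^-3) / 3.162×10^-7 = 5.94

Ω = 5.94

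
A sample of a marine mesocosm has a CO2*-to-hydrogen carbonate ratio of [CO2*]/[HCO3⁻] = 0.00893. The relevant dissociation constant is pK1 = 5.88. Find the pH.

pH = 7.93

From K1 = [H⁺][HCO3⁻]/[CO2*]:  pH = pK1 − log₁₀([CO2*]/[HCO3⁻])
log₁₀(0.00893) = -2.049
pH = 5.88 − (-2.049) = 7.93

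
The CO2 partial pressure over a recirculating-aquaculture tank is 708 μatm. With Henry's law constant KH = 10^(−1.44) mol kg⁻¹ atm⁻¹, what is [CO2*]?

[CO2*] = 25.7 μmol/kg

KH = 10^(−1.44) = 3.631×10^-2 mol kg⁻¹ atm⁻¹
[CO2*] = KH · pCO2 = 3.631×10^-2 × 708×10^-6 atm = 2.57×10^-5 mol/kg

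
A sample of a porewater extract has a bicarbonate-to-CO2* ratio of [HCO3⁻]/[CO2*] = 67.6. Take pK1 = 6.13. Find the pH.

From K1 = [H⁺][HCO3⁻]/[CO2*]:  pH = pK1 + log₁₀([HCO3⁻]/[CO2*])
log₁₀(67.6) = +1.830
pH = 6.13 + (+1.830) = 7.96

pH = 7.96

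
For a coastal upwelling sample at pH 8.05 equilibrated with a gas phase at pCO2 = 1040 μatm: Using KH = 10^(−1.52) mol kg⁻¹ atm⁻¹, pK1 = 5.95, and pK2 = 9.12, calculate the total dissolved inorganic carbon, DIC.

DIC = 4.32 mmol/kg

[CO2*] = KH · pCO2 = 10^(−1.52) × 1040×10^-6 = 3.141×10^-5 mol/kg
α₀ = 1/(1 + K1/[H⁺] + K1K2/[H⁺]²) = 1/(1 + 10^+2.10 + 10^+1.03) = 0.007267
DIC = [CO2*]/α₀ = 3.141×10^-5 / 0.007267 = 4.32 mmol/kg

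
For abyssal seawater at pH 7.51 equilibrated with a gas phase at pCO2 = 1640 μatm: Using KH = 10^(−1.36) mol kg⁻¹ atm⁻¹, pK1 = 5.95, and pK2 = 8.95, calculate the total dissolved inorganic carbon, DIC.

[CO2*] = KH · pCO2 = 10^(−1.36) × 1640×10^-6 = 7.159×10^-5 mol/kg
α₀ = 1/(1 + K1/[H⁺] + K1K2/[H⁺]²) = 1/(1 + 10^+1.56 + 10^+0.12) = 0.02589
DIC = [CO2*]/α₀ = 7.159×10^-5 / 0.02589 = 2.77 mmol/kg

DIC = 2.77 mmol/kg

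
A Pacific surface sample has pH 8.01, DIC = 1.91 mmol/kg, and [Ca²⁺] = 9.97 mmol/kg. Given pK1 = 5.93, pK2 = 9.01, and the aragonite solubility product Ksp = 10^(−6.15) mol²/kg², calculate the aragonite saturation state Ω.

α₂ = 1 / (1 + [H⁺]/K2 + [H⁺]²/(K1K2)) = 1 / (1 + 10^+1.00 + 10^-1.08)
   = 1 / (1 + 10.000 + 0.083176) = 1/11.083 = 0.09023
[CO3²⁻] = α₂ × DIC = 0.09023 × 1.91 = 0.1723 mmol/kg
Ksp = 10^(−6.15) = 7.079×10^-7
Ω = [Ca²⁺][CO3²⁻]/Ksp = (9.97×10^-3)(1.723×10^-4) / 7.079×10^-7 = 2.43

Ω = 2.43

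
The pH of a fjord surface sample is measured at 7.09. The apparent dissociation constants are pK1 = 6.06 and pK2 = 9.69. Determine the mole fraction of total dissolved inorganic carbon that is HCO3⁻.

α₁ = 1 / (1 + [H⁺]/K1 + K2/[H⁺]) = 1 / (1 + 10^-1.03 + 10^-2.60)
   = 1 / (1 + 0.093325 + 0.0025119) = 1/1.0958 = 0.9125

α₁ = 0.913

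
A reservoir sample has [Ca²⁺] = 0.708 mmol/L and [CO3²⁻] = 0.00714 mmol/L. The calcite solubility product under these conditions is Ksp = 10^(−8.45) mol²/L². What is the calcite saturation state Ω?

Ksp = 10^(−8.45) = 3.548×10^-9
Ω = [Ca²⁺][CO3²⁻]/Ksp = (0.708×10^-3)(0.00714×10^-3) / 3.548×10^-9 = 1.42

Ω = 1.42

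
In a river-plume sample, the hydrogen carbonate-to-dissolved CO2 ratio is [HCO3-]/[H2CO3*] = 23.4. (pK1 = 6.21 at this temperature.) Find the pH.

pH = 7.58

From K1 = [H⁺][HCO3-]/[H2CO3*]:  pH = pK1 + log₁₀([HCO3-]/[H2CO3*])
log₁₀(23.4) = +1.369
pH = 6.21 + (+1.369) = 7.58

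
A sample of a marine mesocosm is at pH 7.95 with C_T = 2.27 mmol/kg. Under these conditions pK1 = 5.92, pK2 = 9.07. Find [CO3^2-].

α₂ = 1 / (1 + [H⁺]/K2 + [H⁺]²/(K1K2)) = 1 / (1 + 10^+1.12 + 10^-0.91)
   = 1 / (1 + 13.183 + 0.12303) = 1/14.306 = 0.06990
[CO3²⁻] = α₂ × DIC = 0.06990 × 2.27 = 0.159 mmol/kg

[CO3²⁻] = 0.159 mmol/kg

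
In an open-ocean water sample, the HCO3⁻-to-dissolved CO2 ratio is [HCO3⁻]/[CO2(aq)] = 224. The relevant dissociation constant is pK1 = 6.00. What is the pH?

From K1 = [H⁺][HCO3⁻]/[CO2(aq)]:  pH = pK1 + log₁₀([HCO3⁻]/[CO2(aq)])
log₁₀(224) = +2.350
pH = 6.00 + (+2.350) = 8.35

pH = 8.35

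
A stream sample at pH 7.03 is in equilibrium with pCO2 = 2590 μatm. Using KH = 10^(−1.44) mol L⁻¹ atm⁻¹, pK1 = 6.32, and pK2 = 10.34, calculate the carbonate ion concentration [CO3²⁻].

[CO2*] = KH · pCO2 = 10^(−1.44) × 2590×10^-6 = 9.404×10^-5 mol/L
α₀ = 1/(1 + K1/[H⁺] + K1K2/[H⁺]²) = 1/(1 + 10^+0.71 + 10^-2.60) = 0.1631
DIC = [CO2*]/α₀ = 9.404×10^-5 / 0.1631 = 0.5766 mmol/L
[CO3²⁻] = α₂·DIC; α₂ = 0.0004097, so [CO3²⁻] = 0.0004097 × 0.5766 = 0.000236 mmol/L = 0.236 μmol/L

[CO3²⁻] = 0.236 μmol/L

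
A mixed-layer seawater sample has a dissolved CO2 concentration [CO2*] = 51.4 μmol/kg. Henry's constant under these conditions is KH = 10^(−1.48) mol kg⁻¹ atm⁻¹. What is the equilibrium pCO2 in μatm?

KH = 10^(−1.48) = 3.311×10^-2 mol kg⁻¹ atm⁻¹
pCO2 = [CO2*]/KH = 51.4×10^-6 / 3.311×10^-2 = 1.55×10^-3 atm = 1550 μatm

pCO2 = 1550 μatm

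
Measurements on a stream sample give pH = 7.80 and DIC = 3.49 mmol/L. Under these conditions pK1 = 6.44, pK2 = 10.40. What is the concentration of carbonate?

α₂ = 1 / (1 + [H⁺]/K2 + [H⁺]²/(K1K2)) = 1 / (1 + 10^+2.60 + 10^+1.24)
   = 1 / (1 + 398.11 + 17.378) = 1/416.49 = 0.002401
[CO3²⁻] = α₂ × DIC = 0.002401 × 3.49 = 0.00838 mmol/L = 8.38 μmol/L

[CO3²⁻] = 8.38 μmol/L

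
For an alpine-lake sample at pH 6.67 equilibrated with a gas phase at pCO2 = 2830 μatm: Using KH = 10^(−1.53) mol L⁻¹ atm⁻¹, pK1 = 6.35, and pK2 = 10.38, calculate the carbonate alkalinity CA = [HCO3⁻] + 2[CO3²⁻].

[CO2*] = KH · pCO2 = 10^(−1.53) × 2830×10^-6 = 8.352×10^-5 mol/L
α₀ = 1/(1 + K1/[H⁺] + K1K2/[H⁺]²) = 1/(1 + 10^+0.32 + 10^-3.39) = 0.3237
DIC = [CO2*]/α₀ = 8.352×10^-5 / 0.3237 = 0.2580 mmol/L
CA = (α₁ + 2α₂)·DIC = (0.6762 + 2×0.0001319) × 0.2580 = 0.175 mmol/L

CA = 0.175 mmol/L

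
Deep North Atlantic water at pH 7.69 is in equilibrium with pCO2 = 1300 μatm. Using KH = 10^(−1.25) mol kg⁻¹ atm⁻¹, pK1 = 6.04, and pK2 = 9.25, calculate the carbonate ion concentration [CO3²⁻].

[CO2*] = KH · pCO2 = 10^(−1.25) × 1300×10^-6 = 7.310×10^-5 mol/kg
α₀ = 1/(1 + K1/[H⁺] + K1K2/[H⁺]²) = 1/(1 + 10^+1.65 + 10^+0.09) = 0.02132
DIC = [CO2*]/α₀ = 7.310×10^-5 / 0.02132 = 3.428 mmol/kg
[CO3²⁻] = α₂·DIC; α₂ = 0.02623, so [CO3²⁻] = 0.02623 × 3.428 = 0.0899 mmol/kg

[CO3²⁻] = 0.0899 mmol/kg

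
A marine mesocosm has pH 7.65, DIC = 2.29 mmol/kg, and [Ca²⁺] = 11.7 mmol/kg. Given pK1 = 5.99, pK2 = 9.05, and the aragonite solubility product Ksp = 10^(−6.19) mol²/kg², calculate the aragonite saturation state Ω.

Ω = 1.56

α₂ = 1 / (1 + [H⁺]/K2 + [H⁺]²/(K1K2)) = 1 / (1 + 10^+1.40 + 10^-0.26)
   = 1 / (1 + 25.119 + 0.54954) = 1/26.668 = 0.03750
[CO3²⁻] = α₂ × DIC = 0.03750 × 2.29 = 0.08587 mmol/kg
Ksp = 10^(−6.19) = 6.457×10^-7
Ω = [Ca²⁺][CO3²⁻]/Ksp = (11.7×10^-3)(8.587×10^-5) / 6.457×10^-7 = 1.56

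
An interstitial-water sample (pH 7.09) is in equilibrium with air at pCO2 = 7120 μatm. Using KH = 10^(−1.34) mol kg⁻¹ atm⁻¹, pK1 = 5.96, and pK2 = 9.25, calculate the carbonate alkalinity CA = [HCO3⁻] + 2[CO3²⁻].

[CO2*] = KH · pCO2 = 10^(−1.34) × 7120×10^-6 = 3.254×10^-4 mol/kg
α₀ = 1/(1 + K1/[H⁺] + K1K2/[H⁺]²) = 1/(1 + 10^+1.13 + 10^-1.03) = 0.06857
DIC = [CO2*]/α₀ = 3.254×10^-4 / 0.06857 = 4.746 mmol/kg
CA = (α₁ + 2α₂)·DIC = (0.9250 + 2×0.006400) × 4.746 = 4.45 mmol/kg

CA = 4.45 mmol/kg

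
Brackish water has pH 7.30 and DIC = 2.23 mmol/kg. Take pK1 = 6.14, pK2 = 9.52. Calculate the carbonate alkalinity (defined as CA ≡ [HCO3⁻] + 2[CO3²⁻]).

CA = 2.10 mmol/kg

CA = [HCO3⁻] + 2[CO3²⁻] = (α₁ + 2α₂)·DIC
At pH 7.30: [H⁺]/K1 = 10^-1.16 = 0.069183, K2/[H⁺] = 10^-2.22 = 0.0060256
α₁ = 1/(1 + 0.069183 + 0.0060256) = 1/1.0752 = 0.9301; α₂ = α₁·K2/[H⁺] = 0.005604
α₁ + 2α₂ = 0.9413
CA = 0.9413 × 2.23 = 2.10 mmol/kg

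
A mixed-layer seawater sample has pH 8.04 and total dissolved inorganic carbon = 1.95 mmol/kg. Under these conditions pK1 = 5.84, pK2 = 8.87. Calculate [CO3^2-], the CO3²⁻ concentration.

[CO3²⁻] = 0.250 mmol/kg

α₂ = 1 / (1 + [H⁺]/K2 + [H⁺]²/(K1K2)) = 1 / (1 + 10^+0.83 + 10^-1.37)
   = 1 / (1 + 6.7608 + 0.042658) = 1/7.8035 = 0.1281
[CO3²⁻] = α₂ × DIC = 0.1281 × 1.95 = 0.250 mmol/kg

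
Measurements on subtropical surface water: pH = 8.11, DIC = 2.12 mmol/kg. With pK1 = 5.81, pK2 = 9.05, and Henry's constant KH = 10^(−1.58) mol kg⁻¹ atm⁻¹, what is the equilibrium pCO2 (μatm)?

α₀ = 1 / (1 + K1/[H⁺] + K1K2/[H⁺]²) = 1 / (1 + 10^+2.30 + 10^+1.36)
   = 1 / (1 + 199.53 + 22.909) = 1/223.43 = 0.004476
[CO2*] = α₀ × DIC = 0.004476 × 2.12 = 0.009488 mmol/kg = 9.488 μmol/kg
pCO2 = [CO2*]/KH = 9.488×10^-6 / 2.630×10^-2 = 361 μatm

pCO2 = 361 μatm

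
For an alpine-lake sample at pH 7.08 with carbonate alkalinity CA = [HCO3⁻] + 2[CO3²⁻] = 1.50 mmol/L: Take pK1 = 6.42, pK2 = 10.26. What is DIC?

CA = [HCO3⁻] + 2[CO3²⁻] = (α₁ + 2α₂)·DIC
At pH 7.08: [H⁺]/K1 = 10^-0.66 = 0.21878, K2/[H⁺] = 10^-3.18 = 0.00066069
α₁ = 1/(1 + 0.21878 + 0.00066069) = 1/1.2194 = 0.8201; α₂ = α₁·K2/[H⁺] = 0.0005418
α₁ + 2α₂ = 0.8211
DIC = CA / (α₁ + 2α₂) = 1.50 / 0.8211 = 1.83 mmol/L

DIC = 1.83 mmol/L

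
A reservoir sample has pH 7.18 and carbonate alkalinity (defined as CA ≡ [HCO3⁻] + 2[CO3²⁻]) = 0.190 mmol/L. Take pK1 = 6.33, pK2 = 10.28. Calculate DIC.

CA = [HCO3⁻] + 2[CO3²⁻] = (α₁ + 2α₂)·DIC
At pH 7.18: [H⁺]/K1 = 10^-0.85 = 0.14125, K2/[H⁺] = 10^-3.10 = 0.00079433
α₁ = 1/(1 + 0.14125 + 0.00079433) = 1/1.1420 = 0.8756; α₂ = α₁·K2/[H⁺] = 0.0006955
α₁ + 2α₂ = 0.8770
DIC = CA / (α₁ + 2α₂) = 0.190 / 0.8770 = 0.217 mmol/L

DIC = 0.217 mmol/L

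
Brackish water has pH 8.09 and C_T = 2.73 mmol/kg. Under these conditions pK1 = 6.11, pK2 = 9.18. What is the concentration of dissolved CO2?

α₀ = 1 / (1 + K1/[H⁺] + K1K2/[H⁺]²) = 1 / (1 + 10^+1.98 + 10^+0.89)
   = 1 / (1 + 95.499 + 7.7625) = 1/104.26 = 0.009591
[CO2*] = α₀ × DIC = 0.009591 × 2.73 = 0.0262 mmol/kg

[CO2*] = 0.0262 mmol/kg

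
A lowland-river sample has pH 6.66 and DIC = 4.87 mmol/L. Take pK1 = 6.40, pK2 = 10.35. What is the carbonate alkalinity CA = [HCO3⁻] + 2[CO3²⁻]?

CA = [HCO3⁻] + 2[CO3²⁻] = (α₁ + 2α₂)·DIC
At pH 6.66: [H⁺]/K1 = 10^-0.26 = 0.54954, K2/[H⁺] = 10^-3.69 = 0.00020417
α₁ = 1/(1 + 0.54954 + 0.00020417) = 1/1.5497 = 0.6453; α₂ = α₁·K2/[H⁺] = 0.0001317
α₁ + 2α₂ = 0.6455
CA = 0.6455 × 4.87 = 3.14 mmol/L

CA = 3.14 mmol/L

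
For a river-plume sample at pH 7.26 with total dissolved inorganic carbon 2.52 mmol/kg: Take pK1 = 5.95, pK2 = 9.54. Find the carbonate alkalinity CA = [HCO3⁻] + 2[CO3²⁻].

CA = [HCO3⁻] + 2[CO3²⁻] = (α₁ + 2α₂)·DIC
At pH 7.26: [H⁺]/K1 = 10^-1.31 = 0.048978, K2/[H⁺] = 10^-2.28 = 0.0052481
α₁ = 1/(1 + 0.048978 + 0.0052481) = 1/1.0542 = 0.9486; α₂ = α₁·K2/[H⁺] = 0.004978
α₁ + 2α₂ = 0.9585
CA = 0.9585 × 2.52 = 2.42 mmol/kg

CA = 2.42 mmol/kg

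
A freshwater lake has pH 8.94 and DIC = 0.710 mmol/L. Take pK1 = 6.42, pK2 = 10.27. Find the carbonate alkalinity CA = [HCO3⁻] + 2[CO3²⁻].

CA = 0.740 mmol/L

CA = [HCO3⁻] + 2[CO3²⁻] = (α₁ + 2α₂)·DIC
At pH 8.94: [H⁺]/K1 = 10^-2.52 = 0.0030200, K2/[H⁺] = 10^-1.33 = 0.046774
α₁ = 1/(1 + 0.0030200 + 0.046774) = 1/1.0498 = 0.9526; α₂ = α₁·K2/[H⁺] = 0.04455
α₁ + 2α₂ = 1.0417
CA = 1.0417 × 0.710 = 0.740 mmol/L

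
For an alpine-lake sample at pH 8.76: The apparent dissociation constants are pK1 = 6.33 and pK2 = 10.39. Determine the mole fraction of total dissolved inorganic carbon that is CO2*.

α₀ = 0.00362

α₀ = 1 / (1 + K1/[H⁺] + K1K2/[H⁺]²) = 1 / (1 + 10^+2.43 + 10^+0.80)
   = 1 / (1 + 269.15 + 6.3096) = 1/276.46 = 0.003617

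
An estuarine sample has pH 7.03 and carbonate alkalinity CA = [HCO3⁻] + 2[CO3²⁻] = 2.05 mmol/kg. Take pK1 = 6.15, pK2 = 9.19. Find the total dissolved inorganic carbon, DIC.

CA = [HCO3⁻] + 2[CO3²⁻] = (α₁ + 2α₂)·DIC
At pH 7.03: [H⁺]/K1 = 10^-0.88 = 0.13183, K2/[H⁺] = 10^-2.16 = 0.0069183
α₁ = 1/(1 + 0.13183 + 0.0069183) = 1/1.1387 = 0.8782; α₂ = α₁·K2/[H⁺] = 0.006075
α₁ + 2α₂ = 0.8903
DIC = CA / (α₁ + 2α₂) = 2.05 / 0.8903 = 2.30 mmol/kg

DIC = 2.30 mmol/kg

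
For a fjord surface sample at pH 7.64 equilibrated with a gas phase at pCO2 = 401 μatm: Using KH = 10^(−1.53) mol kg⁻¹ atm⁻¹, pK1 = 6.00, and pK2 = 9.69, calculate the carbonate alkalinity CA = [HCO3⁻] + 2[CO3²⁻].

[CO2*] = KH · pCO2 = 10^(−1.53) × 401×10^-6 = 1.183×10^-5 mol/kg
α₀ = 1/(1 + K1/[H⁺] + K1K2/[H⁺]²) = 1/(1 + 10^+1.64 + 10^-0.41) = 0.02220
DIC = [CO2*]/α₀ = 1.183×10^-5 / 0.02220 = 0.5330 mmol/kg
CA = (α₁ + 2α₂)·DIC = (0.9692 + 2×0.008638) × 0.5330 = 0.526 mmol/kg

CA = 0.526 mmol/kg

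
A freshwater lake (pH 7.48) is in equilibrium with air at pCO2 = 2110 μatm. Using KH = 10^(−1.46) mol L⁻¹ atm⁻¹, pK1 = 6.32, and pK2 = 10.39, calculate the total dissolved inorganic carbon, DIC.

[CO2*] = KH · pCO2 = 10^(−1.46) × 2110×10^-6 = 7.316×10^-5 mol/L
α₀ = 1/(1 + K1/[H⁺] + K1K2/[H⁺]²) = 1/(1 + 10^+1.16 + 10^-1.75) = 0.06463
DIC = [CO2*]/α₀ = 7.316×10^-5 / 0.06463 = 1.13 mmol/L

DIC = 1.13 mmol/L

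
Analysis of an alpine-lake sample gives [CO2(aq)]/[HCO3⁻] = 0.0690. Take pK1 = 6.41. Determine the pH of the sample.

From K1 = [H⁺][HCO3⁻]/[CO2(aq)]:  pH = pK1 − log₁₀([CO2(aq)]/[HCO3⁻])
log₁₀(0.0690) = -1.161
pH = 6.41 − (-1.161) = 7.57

pH = 7.57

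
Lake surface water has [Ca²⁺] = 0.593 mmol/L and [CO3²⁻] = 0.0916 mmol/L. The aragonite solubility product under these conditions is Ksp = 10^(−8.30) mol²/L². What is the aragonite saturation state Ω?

Ksp = 10^(−8.30) = 5.012×10^-9
Ω = [Ca²⁺][CO3²⁻]/Ksp = (0.593×10^-3)(0.0916×10^-3) / 5.012×10^-9 = 10.8

Ω = 10.8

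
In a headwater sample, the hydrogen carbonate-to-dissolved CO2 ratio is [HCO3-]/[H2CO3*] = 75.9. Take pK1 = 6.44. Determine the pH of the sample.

From K1 = [H⁺][HCO3-]/[H2CO3*]:  pH = pK1 + log₁₀([HCO3-]/[H2CO3*])
log₁₀(75.9) = +1.880
pH = 6.44 + (+1.880) = 8.32

pH = 8.32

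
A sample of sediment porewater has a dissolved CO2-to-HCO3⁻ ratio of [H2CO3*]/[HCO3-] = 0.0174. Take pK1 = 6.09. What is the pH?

pH = 7.85

From K1 = [H⁺][HCO3-]/[H2CO3*]:  pH = pK1 − log₁₀([H2CO3*]/[HCO3-])
log₁₀(0.0174) = -1.759
pH = 6.09 − (-1.759) = 7.85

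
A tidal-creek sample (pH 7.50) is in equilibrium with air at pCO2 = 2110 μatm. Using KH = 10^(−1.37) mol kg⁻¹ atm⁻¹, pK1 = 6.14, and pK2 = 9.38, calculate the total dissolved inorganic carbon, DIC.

DIC = 2.18 mmol/kg

[CO2*] = KH · pCO2 = 10^(−1.37) × 2110×10^-6 = 9.001×10^-5 mol/kg
α₀ = 1/(1 + K1/[H⁺] + K1K2/[H⁺]²) = 1/(1 + 10^+1.36 + 10^-0.52) = 0.04130
DIC = [CO2*]/α₀ = 9.001×10^-5 / 0.04130 = 2.18 mmol/kg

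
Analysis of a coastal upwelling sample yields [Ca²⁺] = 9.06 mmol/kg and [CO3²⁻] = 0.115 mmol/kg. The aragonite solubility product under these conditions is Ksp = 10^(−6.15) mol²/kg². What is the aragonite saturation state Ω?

Ω = 1.47

Ksp = 10^(−6.15) = 7.079×10^-7
Ω = [Ca²⁺][CO3²⁻]/Ksp = (9.06×10^-3)(0.115×10^-3) / 7.079×10^-7 = 1.47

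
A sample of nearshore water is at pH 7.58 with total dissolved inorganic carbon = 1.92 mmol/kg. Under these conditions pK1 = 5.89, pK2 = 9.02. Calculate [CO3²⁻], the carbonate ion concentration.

[CO3²⁻] = 0.0660 mmol/kg

α₂ = 1 / (1 + [H⁺]/K2 + [H⁺]²/(K1K2)) = 1 / (1 + 10^+1.44 + 10^-0.25)
   = 1 / (1 + 27.542 + 0.56234) = 1/29.105 = 0.03436
[CO3²⁻] = α₂ × DIC = 0.03436 × 1.92 = 0.0660 mmol/kg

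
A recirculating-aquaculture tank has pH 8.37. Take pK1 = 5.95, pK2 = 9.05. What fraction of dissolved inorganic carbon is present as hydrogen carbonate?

α₁ = 1 / (1 + [H⁺]/K1 + K2/[H⁺]) = 1 / (1 + 10^-2.42 + 10^-0.68)
   = 1 / (1 + 0.0038019 + 0.20893) = 1/1.2127 = 0.8246

α₁ = 0.825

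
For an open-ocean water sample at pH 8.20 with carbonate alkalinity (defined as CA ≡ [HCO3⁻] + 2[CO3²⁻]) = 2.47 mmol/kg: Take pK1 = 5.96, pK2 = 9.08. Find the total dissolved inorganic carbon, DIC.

DIC = 2.22 mmol/kg

CA = [HCO3⁻] + 2[CO3²⁻] = (α₁ + 2α₂)·DIC
At pH 8.20: [H⁺]/K1 = 10^-2.24 = 0.0057544, K2/[H⁺] = 10^-0.88 = 0.13183
α₁ = 1/(1 + 0.0057544 + 0.13183) = 1/1.1376 = 0.8791; α₂ = α₁·K2/[H⁺] = 0.1159
α₁ + 2α₂ = 1.1108
DIC = CA / (α₁ + 2α₂) = 2.47 / 1.1108 = 2.22 mmol/kg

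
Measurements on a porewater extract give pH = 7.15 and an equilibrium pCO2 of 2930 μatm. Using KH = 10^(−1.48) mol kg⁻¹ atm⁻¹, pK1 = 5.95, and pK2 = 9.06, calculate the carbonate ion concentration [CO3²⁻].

[CO3²⁻] = 18.9 μmol/kg

[CO2*] = KH · pCO2 = 10^(−1.48) × 2930×10^-6 = 9.702×10^-5 mol/kg
α₀ = 1/(1 + K1/[H⁺] + K1K2/[H⁺]²) = 1/(1 + 10^+1.20 + 10^-0.71) = 0.05867
DIC = [CO2*]/α₀ = 9.702×10^-5 / 0.05867 = 1.654 mmol/kg
[CO3²⁻] = α₂·DIC; α₂ = 0.01144, so [CO3²⁻] = 0.01144 × 1.654 = 0.0189 mmol/kg = 18.9 μmol/kg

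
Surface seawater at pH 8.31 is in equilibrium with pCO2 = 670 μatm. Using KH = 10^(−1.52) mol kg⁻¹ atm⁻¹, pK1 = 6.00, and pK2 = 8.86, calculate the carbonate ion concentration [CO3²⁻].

[CO3²⁻] = 1.16 mmol/kg

[CO2*] = KH · pCO2 = 10^(−1.52) × 670×10^-6 = 2.023×10^-5 mol/kg
α₀ = 1/(1 + K1/[H⁺] + K1K2/[H⁺]²) = 1/(1 + 10^+2.31 + 10^+1.76) = 0.003806
DIC = [CO2*]/α₀ = 2.023×10^-5 / 0.003806 = 5.316 mmol/kg
[CO3²⁻] = α₂·DIC; α₂ = 0.2190, so [CO3²⁻] = 0.2190 × 5.316 = 1.16 mmol/kg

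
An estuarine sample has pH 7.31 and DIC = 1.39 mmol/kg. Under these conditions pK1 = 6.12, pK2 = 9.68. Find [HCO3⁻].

[HCO3⁻] = 1.30 mmol/kg

α₁ = 1 / (1 + [H⁺]/K1 + K2/[H⁺]) = 1 / (1 + 10^-1.19 + 10^-2.37)
   = 1 / (1 + 0.064565 + 0.0042658) = 1/1.0688 = 0.9356
[HCO3⁻] = α₁ × DIC = 0.9356 × 1.39 = 1.30 mmol/kg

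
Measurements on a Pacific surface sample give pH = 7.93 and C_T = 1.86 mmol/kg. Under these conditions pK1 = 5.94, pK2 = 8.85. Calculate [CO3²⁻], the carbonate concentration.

[CO3²⁻] = 0.198 mmol/kg

α₂ = 1 / (1 + [H⁺]/K2 + [H⁺]²/(K1K2)) = 1 / (1 + 10^+0.92 + 10^-1.07)
   = 1 / (1 + 8.3176 + 0.085114) = 1/9.4028 = 0.1064
[CO3²⁻] = α₂ × DIC = 0.1064 × 1.86 = 0.198 mmol/kg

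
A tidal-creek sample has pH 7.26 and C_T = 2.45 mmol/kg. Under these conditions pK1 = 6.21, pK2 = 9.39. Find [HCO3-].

[HCO3⁻] = 2.23 mmol/kg

α₁ = 1 / (1 + [H⁺]/K1 + K2/[H⁺]) = 1 / (1 + 10^-1.05 + 10^-2.13)
   = 1 / (1 + 0.089125 + 0.0074131) = 1/1.0965 = 0.9120
[HCO3⁻] = α₁ × DIC = 0.9120 × 2.45 = 2.23 mmol/kg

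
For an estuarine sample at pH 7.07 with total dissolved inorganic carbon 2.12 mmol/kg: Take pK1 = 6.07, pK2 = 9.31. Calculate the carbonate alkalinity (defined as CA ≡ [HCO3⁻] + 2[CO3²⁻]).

CA = 1.94 mmol/kg

CA = [HCO3⁻] + 2[CO3²⁻] = (α₁ + 2α₂)·DIC
At pH 7.07: [H⁺]/K1 = 10^-1.00 = 0.10000, K2/[H⁺] = 10^-2.24 = 0.0057544
α₁ = 1/(1 + 0.10000 + 0.0057544) = 1/1.1058 = 0.9044; α₂ = α₁·K2/[H⁺] = 0.005204
α₁ + 2α₂ = 0.9148
CA = 0.9148 × 2.12 = 1.94 mmol/kg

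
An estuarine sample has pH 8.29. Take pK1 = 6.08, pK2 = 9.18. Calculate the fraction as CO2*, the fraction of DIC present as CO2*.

α₀ = 0.00543

α₀ = 1 / (1 + K1/[H⁺] + K1K2/[H⁺]²) = 1 / (1 + 10^+2.21 + 10^+1.32)
   = 1 / (1 + 162.18 + 20.893) = 1/184.07 = 0.005433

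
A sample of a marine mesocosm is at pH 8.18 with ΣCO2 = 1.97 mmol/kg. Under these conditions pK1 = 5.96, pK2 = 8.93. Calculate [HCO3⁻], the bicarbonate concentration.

α₁ = 1 / (1 + [H⁺]/K1 + K2/[H⁺]) = 1 / (1 + 10^-2.22 + 10^-0.75)
   = 1 / (1 + 0.0060256 + 0.17783) = 1/1.1839 = 0.8447
[HCO3⁻] = α₁ × DIC = 0.8447 × 1.97 = 1.66 mmol/kg

[HCO3⁻] = 1.66 mmol/kg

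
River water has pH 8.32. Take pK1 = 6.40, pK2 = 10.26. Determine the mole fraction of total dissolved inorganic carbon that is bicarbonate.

α₁ = 1 / (1 + [H⁺]/K1 + K2/[H⁺]) = 1 / (1 + 10^-1.92 + 10^-1.94)
   = 1 / (1 + 0.012023 + 0.011482) = 1/1.0235 = 0.9770

α₁ = 0.977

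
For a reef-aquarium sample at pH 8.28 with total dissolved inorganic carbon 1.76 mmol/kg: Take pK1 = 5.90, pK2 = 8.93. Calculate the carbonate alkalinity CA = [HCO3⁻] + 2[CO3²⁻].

CA = [HCO3⁻] + 2[CO3²⁻] = (α₁ + 2α₂)·DIC
At pH 8.28: [H⁺]/K1 = 10^-2.38 = 0.0041687, K2/[H⁺] = 10^-0.65 = 0.22387
α₁ = 1/(1 + 0.0041687 + 0.22387) = 1/1.2280 = 0.8143; α₂ = α₁·K2/[H⁺] = 0.1823
α₁ + 2α₂ = 1.1789
CA = 1.1789 × 1.76 = 2.07 mmol/kg

CA = 2.07 mmol/kg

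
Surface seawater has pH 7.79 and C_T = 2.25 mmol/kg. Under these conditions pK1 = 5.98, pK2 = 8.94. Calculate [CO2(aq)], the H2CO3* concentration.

α₀ = 1 / (1 + K1/[H⁺] + K1K2/[H⁺]²) = 1 / (1 + 10^+1.81 + 10^+0.66)
   = 1 / (1 + 64.565 + 4.5709) = 1/70.136 = 0.01426
[CO2*] = α₀ × DIC = 0.01426 × 2.25 = 0.0321 mmol/kg

[CO2*] = 0.0321 mmol/kg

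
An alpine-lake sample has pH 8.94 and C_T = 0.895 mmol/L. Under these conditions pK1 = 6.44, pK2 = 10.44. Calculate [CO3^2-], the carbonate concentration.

[CO3²⁻] = 0.0274 mmol/L

α₂ = 1 / (1 + [H⁺]/K2 + [H⁺]²/(K1K2)) = 1 / (1 + 10^+1.50 + 10^-1.00)
   = 1 / (1 + 31.623 + 0.10000) = 1/32.723 = 0.03056
[CO3²⁻] = α₂ × DIC = 0.03056 × 0.895 = 0.0274 mmol/L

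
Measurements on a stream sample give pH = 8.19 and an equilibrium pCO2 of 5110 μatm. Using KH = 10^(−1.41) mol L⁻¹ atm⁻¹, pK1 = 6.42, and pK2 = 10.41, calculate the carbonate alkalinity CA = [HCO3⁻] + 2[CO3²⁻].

CA = 11.8 mmol/L

[CO2*] = KH · pCO2 = 10^(−1.41) × 5110×10^-6 = 1.988×10^-4 mol/L
α₀ = 1/(1 + K1/[H⁺] + K1K2/[H⁺]²) = 1/(1 + 10^+1.77 + 10^-0.45) = 0.01660
DIC = [CO2*]/α₀ = 1.988×10^-4 / 0.01660 = 11.98 mmol/L
CA = (α₁ + 2α₂)·DIC = (0.9775 + 2×0.005890) × 11.98 = 11.8 mmol/L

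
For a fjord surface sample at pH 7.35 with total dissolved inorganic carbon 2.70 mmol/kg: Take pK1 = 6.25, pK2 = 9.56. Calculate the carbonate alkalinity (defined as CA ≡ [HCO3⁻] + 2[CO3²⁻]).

CA = [HCO3⁻] + 2[CO3²⁻] = (α₁ + 2α₂)·DIC
At pH 7.35: [H⁺]/K1 = 10^-1.10 = 0.079433, K2/[H⁺] = 10^-2.21 = 0.0061660
α₁ = 1/(1 + 0.079433 + 0.0061660) = 1/1.0856 = 0.9212; α₂ = α₁·K2/[H⁺] = 0.005680
α₁ + 2α₂ = 0.9325
CA = 0.9325 × 2.70 = 2.52 mmol/kg

CA = 2.52 mmol/kg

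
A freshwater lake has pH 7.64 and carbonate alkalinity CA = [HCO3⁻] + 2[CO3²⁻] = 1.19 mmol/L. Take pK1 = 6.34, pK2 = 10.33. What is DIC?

DIC = 1.25 mmol/L

CA = [HCO3⁻] + 2[CO3²⁻] = (α₁ + 2α₂)·DIC
At pH 7.64: [H⁺]/K1 = 10^-1.30 = 0.050119, K2/[H⁺] = 10^-2.69 = 0.0020417
α₁ = 1/(1 + 0.050119 + 0.0020417) = 1/1.0522 = 0.9504; α₂ = α₁·K2/[H⁺] = 0.001941
α₁ + 2α₂ = 0.9543
DIC = CA / (α₁ + 2α₂) = 1.19 / 0.9543 = 1.25 mmol/L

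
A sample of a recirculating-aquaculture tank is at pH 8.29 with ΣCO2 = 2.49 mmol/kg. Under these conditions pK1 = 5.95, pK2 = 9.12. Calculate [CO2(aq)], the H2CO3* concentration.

α₀ = 1 / (1 + K1/[H⁺] + K1K2/[H⁺]²) = 1 / (1 + 10^+2.34 + 10^+1.51)
   = 1 / (1 + 218.78 + 32.359) = 1/252.14 = 0.003966
[CO2*] = α₀ × DIC = 0.003966 × 2.49 = 0.00988 mmol/kg = 9.88 μmol/kg

[CO2*] = 9.88 μmol/kg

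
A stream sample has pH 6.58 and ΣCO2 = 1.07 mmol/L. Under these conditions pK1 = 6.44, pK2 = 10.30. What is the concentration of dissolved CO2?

α₀ = 1 / (1 + K1/[H⁺] + K1K2/[H⁺]²) = 1 / (1 + 10^+0.14 + 10^-3.58)
   = 1 / (1 + 1.3804 + 0.00026303) = 1/2.3806 = 0.4201
[CO2*] = α₀ × DIC = 0.4201 × 1.07 = 0.449 mmol/L

[CO2*] = 0.449 mmol/L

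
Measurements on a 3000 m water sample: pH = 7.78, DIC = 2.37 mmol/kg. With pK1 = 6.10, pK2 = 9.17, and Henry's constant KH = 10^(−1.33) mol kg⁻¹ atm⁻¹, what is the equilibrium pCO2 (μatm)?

α₀ = 1 / (1 + K1/[H⁺] + K1K2/[H⁺]²) = 1 / (1 + 10^+1.68 + 10^+0.29)
   = 1 / (1 + 47.863 + 1.9498) = 1/50.813 = 0.01968
[CO2*] = α₀ × DIC = 0.01968 × 2.37 = 0.04664 mmol/kg
pCO2 = [CO2*]/KH = 4.664×10^-5 / 4.677×10^-2 = 997 μatm

pCO2 = 997 μatm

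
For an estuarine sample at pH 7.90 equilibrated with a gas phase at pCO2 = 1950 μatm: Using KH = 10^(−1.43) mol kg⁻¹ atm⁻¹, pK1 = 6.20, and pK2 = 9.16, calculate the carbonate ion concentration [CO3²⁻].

[CO2*] = KH · pCO2 = 10^(−1.43) × 1950×10^-6 = 7.245×10^-5 mol/kg
α₀ = 1/(1 + K1/[H⁺] + K1K2/[H⁺]²) = 1/(1 + 10^+1.70 + 10^+0.44) = 0.01856
DIC = [CO2*]/α₀ = 7.245×10^-5 / 0.01856 = 3.903 mmol/kg
[CO3²⁻] = α₂·DIC; α₂ = 0.05112, so [CO3²⁻] = 0.05112 × 3.903 = 0.200 mmol/kg

[CO3²⁻] = 0.200 mmol/kg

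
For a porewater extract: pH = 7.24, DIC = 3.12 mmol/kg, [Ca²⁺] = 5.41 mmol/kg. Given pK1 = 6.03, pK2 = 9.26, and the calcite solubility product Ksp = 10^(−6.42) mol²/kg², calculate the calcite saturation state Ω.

α₂ = 1 / (1 + [H⁺]/K2 + [H⁺]²/(K1K2)) = 1 / (1 + 10^+2.02 + 10^+0.81)
   = 1 / (1 + 104.71 + 6.4565) = 1/112.17 = 0.008915
[CO3²⁻] = α₂ × DIC = 0.008915 × 3.12 = 0.02782 mmol/kg
Ksp = 10^(−6.42) = 3.802×10^-7
Ω = [Ca²⁺][CO3²⁻]/Ksp = (5.41×10^-3)(2.782×10^-5) / 3.802×10^-7 = 0.396

Ω = 0.396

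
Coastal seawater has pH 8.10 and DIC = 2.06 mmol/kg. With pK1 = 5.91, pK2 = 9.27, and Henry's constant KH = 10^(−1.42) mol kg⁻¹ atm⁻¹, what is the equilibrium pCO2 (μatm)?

pCO2 = 326 μatm

α₀ = 1 / (1 + K1/[H⁺] + K1K2/[H⁺]²) = 1 / (1 + 10^+2.19 + 10^+1.02)
   = 1 / (1 + 154.88 + 10.471) = 1/166.35 = 0.006011
[CO2*] = α₀ × DIC = 0.006011 × 2.06 = 0.01238 mmol/kg = 12.38 μmol/kg
pCO2 = [CO2*]/KH = 1.238×10^-5 / 3.802×10^-2 = 326 μatm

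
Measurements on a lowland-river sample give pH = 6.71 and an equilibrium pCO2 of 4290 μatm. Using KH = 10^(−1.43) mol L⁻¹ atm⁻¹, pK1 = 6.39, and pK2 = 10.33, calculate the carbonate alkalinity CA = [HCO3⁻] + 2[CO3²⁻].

[CO2*] = KH · pCO2 = 10^(−1.43) × 4290×10^-6 = 1.594×10^-4 mol/L
α₀ = 1/(1 + K1/[H⁺] + K1K2/[H⁺]²) = 1/(1 + 10^+0.32 + 10^-3.30) = 0.3236
DIC = [CO2*]/α₀ = 1.594×10^-4 / 0.3236 = 0.4925 mmol/L
CA = (α₁ + 2α₂)·DIC = (0.6762 + 2×0.0001622) × 0.4925 = 0.333 mmol/L

CA = 0.333 mmol/L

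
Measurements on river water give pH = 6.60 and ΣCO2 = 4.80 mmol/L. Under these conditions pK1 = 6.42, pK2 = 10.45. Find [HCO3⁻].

[HCO3⁻] = 2.89 mmol/L

α₁ = 1 / (1 + [H⁺]/K1 + K2/[H⁺]) = 1 / (1 + 10^-0.18 + 10^-3.85)
   = 1 / (1 + 0.66069 + 0.00014125) = 1/1.6608 = 0.6021
[HCO3⁻] = α₁ × DIC = 0.6021 × 4.80 = 2.89 mmol/L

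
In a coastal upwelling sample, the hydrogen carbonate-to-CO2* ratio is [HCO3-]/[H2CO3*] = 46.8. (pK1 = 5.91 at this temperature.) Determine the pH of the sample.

pH = 7.58

From K1 = [H⁺][HCO3-]/[H2CO3*]:  pH = pK1 + log₁₀([HCO3-]/[H2CO3*])
log₁₀(46.8) = +1.670
pH = 5.91 + (+1.670) = 7.58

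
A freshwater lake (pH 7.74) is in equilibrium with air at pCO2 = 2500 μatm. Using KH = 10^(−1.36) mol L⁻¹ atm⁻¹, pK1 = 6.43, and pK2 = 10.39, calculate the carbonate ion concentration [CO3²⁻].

[CO2*] = KH · pCO2 = 10^(−1.36) × 2500×10^-6 = 1.091×10^-4 mol/L
α₀ = 1/(1 + K1/[H⁺] + K1K2/[H⁺]²) = 1/(1 + 10^+1.31 + 10^-1.34) = 0.04659
DIC = [CO2*]/α₀ = 1.091×10^-4 / 0.04659 = 2.342 mmol/L
[CO3²⁻] = α₂·DIC; α₂ = 0.002130, so [CO3²⁻] = 0.002130 × 2.342 = 0.00499 mmol/L = 4.99 μmol/L

[CO3²⁻] = 4.99 μmol/L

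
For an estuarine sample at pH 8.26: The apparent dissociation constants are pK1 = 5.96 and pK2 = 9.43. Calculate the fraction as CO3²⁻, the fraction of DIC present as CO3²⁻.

α₂ = 0.0630

α₂ = 1 / (1 + [H⁺]/K2 + [H⁺]²/(K1K2)) = 1 / (1 + 10^+1.17 + 10^-1.13)
   = 1 / (1 + 14.791 + 0.074131) = 1/15.865 = 0.06303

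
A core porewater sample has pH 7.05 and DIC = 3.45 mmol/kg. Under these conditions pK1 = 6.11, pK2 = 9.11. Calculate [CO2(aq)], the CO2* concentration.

α₀ = 1 / (1 + K1/[H⁺] + K1K2/[H⁺]²) = 1 / (1 + 10^+0.94 + 10^-1.12)
   = 1 / (1 + 8.7096 + 0.075858) = 1/9.7855 = 0.1022
[CO2*] = α₀ × DIC = 0.1022 × 3.45 = 0.353 mmol/kg

[CO2*] = 0.353 mmol/kg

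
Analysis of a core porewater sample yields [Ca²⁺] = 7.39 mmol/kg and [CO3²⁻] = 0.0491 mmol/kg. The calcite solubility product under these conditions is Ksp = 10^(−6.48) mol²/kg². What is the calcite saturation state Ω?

Ksp = 10^(−6.48) = 3.311×10^-7
Ω = [Ca²⁺][CO3²⁻]/Ksp = (7.39×10^-3)(0.0491×10^-3) / 3.311×10^-7 = 1.10

Ω = 1.10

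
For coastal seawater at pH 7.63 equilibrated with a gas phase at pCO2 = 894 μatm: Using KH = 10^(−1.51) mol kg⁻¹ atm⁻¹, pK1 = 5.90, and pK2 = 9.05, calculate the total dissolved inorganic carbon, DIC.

[CO2*] = KH · pCO2 = 10^(−1.51) × 894×10^-6 = 2.763×10^-5 mol/kg
α₀ = 1/(1 + K1/[H⁺] + K1K2/[H⁺]²) = 1/(1 + 10^+1.73 + 10^+0.31) = 0.01762
DIC = [CO2*]/α₀ = 2.763×10^-5 / 0.01762 = 1.57 mmol/kg

DIC = 1.57 mmol/kg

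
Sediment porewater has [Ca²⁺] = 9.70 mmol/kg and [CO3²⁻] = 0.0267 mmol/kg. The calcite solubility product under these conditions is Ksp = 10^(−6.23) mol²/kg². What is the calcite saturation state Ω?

Ksp = 10^(−6.23) = 5.888×10^-7
Ω = [Ca²⁺][CO3²⁻]/Ksp = (9.70×10^-3)(0.0267×10^-3) / 5.888×10^-7 = 0.440

Ω = 0.440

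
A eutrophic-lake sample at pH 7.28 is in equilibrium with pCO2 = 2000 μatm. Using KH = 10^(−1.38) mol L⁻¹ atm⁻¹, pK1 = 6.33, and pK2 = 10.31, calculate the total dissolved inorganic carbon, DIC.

DIC = 0.827 mmol/L

[CO2*] = KH · pCO2 = 10^(−1.38) × 2000×10^-6 = 8.337×10^-5 mol/L
α₀ = 1/(1 + K1/[H⁺] + K1K2/[H⁺]²) = 1/(1 + 10^+0.95 + 10^-2.08) = 0.1008
DIC = [CO2*]/α₀ = 8.337×10^-5 / 0.1008 = 0.827 mmol/L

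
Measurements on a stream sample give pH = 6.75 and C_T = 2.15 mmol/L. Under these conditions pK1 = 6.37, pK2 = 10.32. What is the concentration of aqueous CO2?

[CO2*] = 0.632 mmol/L

α₀ = 1 / (1 + K1/[H⁺] + K1K2/[H⁺]²) = 1 / (1 + 10^+0.38 + 10^-3.19)
   = 1 / (1 + 2.3988 + 0.00064565) = 1/3.3995 = 0.2942
[CO2*] = α₀ × DIC = 0.2942 × 2.15 = 0.632 mmol/L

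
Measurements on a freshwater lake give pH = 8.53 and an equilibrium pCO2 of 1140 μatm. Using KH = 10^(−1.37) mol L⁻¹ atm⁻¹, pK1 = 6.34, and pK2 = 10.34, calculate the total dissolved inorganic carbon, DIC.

DIC = 7.70 mmol/L

[CO2*] = KH · pCO2 = 10^(−1.37) × 1140×10^-6 = 4.863×10^-5 mol/L
α₀ = 1/(1 + K1/[H⁺] + K1K2/[H⁺]²) = 1/(1 + 10^+2.19 + 10^+0.38) = 0.006318
DIC = [CO2*]/α₀ = 4.863×10^-5 / 0.006318 = 7.70 mmol/L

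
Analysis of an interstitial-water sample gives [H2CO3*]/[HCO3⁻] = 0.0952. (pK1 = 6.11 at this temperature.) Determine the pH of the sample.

pH = 7.13

From K1 = [H⁺][HCO3⁻]/[H2CO3*]:  pH = pK1 − log₁₀([H2CO3*]/[HCO3⁻])
log₁₀(0.0952) = -1.021
pH = 6.11 − (-1.021) = 7.13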